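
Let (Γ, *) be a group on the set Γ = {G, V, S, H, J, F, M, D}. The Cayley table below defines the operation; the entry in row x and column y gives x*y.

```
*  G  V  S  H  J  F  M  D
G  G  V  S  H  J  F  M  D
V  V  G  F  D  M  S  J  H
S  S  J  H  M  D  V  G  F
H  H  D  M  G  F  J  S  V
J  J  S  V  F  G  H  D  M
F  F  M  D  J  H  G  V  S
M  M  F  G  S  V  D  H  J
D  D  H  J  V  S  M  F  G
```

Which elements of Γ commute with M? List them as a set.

Compare row M with column M entry by entry.
H*M = S = M*H, so H commutes with M.
V*M = J but M*V = F, so V does not.
Collecting the elements that commute with M: C(M) = {G, H, M, S}.

{G, H, M, S}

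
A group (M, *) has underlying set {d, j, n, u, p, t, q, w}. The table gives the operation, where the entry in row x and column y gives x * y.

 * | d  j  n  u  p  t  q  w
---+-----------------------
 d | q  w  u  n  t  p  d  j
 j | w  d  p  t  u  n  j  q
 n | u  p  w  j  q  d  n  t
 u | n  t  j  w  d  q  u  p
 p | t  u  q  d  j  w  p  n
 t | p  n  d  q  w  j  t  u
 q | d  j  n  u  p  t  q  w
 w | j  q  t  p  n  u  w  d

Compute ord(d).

2

The identity element is q (its row matches the header).
d^1 = d
d^2 = d * d = q
The first power of d equal to the identity is d^2, so ord(d) = 2.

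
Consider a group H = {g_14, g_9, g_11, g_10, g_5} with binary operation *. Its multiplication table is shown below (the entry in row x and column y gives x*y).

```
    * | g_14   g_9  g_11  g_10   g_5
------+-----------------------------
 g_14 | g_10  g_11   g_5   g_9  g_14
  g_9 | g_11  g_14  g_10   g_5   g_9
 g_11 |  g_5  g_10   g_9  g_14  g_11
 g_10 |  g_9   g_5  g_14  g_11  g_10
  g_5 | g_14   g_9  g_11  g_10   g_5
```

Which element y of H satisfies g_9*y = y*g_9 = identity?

First locate the identity: row g_5 matches the header, so g_5 is the identity.
Scan row g_9 for g_5: g_9*g_10 = g_5. Hence g_9^(-1) = g_10.

g_10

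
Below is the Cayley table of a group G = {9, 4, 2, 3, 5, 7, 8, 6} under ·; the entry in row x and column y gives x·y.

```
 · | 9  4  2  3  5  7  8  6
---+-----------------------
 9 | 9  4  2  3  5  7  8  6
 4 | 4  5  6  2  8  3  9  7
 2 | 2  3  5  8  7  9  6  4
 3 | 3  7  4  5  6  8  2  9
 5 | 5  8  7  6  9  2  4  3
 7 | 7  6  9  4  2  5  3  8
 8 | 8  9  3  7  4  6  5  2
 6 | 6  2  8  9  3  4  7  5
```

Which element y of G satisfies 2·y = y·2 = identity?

First locate the identity: row 9 matches the header, so 9 is the identity.
Scan row 2 for 9: 2·7 = 9. Hence 2^(-1) = 7.

7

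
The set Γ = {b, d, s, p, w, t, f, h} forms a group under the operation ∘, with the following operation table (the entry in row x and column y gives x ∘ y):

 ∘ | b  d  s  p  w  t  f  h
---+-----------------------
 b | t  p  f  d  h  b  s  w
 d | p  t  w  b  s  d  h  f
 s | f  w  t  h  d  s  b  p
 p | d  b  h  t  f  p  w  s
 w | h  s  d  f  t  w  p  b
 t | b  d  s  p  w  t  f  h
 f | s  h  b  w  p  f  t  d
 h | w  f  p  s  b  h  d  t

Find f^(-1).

First locate the identity: row t matches the header, so t is the identity.
Scan row f for t: f ∘ f = t. Hence f^(-1) = f.

f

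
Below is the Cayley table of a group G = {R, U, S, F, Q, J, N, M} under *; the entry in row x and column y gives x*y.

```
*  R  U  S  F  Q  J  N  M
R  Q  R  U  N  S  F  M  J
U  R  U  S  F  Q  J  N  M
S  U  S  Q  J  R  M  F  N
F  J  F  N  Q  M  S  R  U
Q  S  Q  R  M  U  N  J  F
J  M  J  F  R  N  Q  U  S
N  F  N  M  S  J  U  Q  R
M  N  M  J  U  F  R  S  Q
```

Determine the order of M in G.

4

The identity element is U (its row matches the header).
M^1 = M
M^2 = M*M = Q
M^3 = Q*M = F
M^4 = F*M = U
The first power of M equal to the identity is M^4, so ord(M) = 4.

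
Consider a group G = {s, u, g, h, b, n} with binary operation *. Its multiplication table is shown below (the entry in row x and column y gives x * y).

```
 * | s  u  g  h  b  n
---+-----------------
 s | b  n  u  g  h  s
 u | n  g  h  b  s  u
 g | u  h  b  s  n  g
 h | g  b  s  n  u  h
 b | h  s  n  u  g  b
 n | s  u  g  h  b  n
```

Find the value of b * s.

Read row b, column s: b * s = h.
(Structurally, G here is isomorphic to the cyclic group Z_6.)

h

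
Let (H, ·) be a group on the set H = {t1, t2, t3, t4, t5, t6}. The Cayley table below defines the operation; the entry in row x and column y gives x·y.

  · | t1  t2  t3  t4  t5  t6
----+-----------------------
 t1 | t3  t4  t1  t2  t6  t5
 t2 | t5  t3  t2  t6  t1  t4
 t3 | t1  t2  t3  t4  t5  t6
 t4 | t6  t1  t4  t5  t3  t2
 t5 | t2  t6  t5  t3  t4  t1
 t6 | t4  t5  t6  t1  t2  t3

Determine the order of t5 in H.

The identity element is t3 (its row matches the header).
t5^1 = t5
t5^2 = t5·t5 = t4
t5^3 = t4·t5 = t3
The first power of t5 equal to the identity is t5^3, so ord(t5) = 3.
(Structurally, H here is isomorphic to the symmetric group S_3.)

3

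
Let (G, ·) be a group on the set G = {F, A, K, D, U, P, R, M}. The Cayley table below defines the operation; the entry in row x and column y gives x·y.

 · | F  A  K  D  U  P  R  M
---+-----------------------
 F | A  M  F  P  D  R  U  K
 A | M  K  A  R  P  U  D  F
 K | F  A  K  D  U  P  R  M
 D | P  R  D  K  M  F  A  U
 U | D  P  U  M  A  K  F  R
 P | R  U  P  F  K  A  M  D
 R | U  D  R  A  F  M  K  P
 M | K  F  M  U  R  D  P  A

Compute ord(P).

4

The identity element is K (its row matches the header).
P^1 = P
P^2 = P·P = A
P^3 = A·P = U
P^4 = U·P = K
The first power of P equal to the identity is P^4, so ord(P) = 4.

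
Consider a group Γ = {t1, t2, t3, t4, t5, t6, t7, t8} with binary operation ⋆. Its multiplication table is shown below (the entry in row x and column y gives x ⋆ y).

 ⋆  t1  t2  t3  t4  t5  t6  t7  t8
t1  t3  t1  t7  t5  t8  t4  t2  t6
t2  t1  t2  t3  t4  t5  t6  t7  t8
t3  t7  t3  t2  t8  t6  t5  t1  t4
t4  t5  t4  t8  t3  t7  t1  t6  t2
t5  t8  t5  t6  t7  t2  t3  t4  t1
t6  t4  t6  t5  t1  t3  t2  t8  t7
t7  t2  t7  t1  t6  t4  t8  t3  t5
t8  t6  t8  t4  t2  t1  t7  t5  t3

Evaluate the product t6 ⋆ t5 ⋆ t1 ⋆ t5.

t4

t6 ⋆ t5 = t3
t3 ⋆ t1 = t7
t7 ⋆ t5 = t4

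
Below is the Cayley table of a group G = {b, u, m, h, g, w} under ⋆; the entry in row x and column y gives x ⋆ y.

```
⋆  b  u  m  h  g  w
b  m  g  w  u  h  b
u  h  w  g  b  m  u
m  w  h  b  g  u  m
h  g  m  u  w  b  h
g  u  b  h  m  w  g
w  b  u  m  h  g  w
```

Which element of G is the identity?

w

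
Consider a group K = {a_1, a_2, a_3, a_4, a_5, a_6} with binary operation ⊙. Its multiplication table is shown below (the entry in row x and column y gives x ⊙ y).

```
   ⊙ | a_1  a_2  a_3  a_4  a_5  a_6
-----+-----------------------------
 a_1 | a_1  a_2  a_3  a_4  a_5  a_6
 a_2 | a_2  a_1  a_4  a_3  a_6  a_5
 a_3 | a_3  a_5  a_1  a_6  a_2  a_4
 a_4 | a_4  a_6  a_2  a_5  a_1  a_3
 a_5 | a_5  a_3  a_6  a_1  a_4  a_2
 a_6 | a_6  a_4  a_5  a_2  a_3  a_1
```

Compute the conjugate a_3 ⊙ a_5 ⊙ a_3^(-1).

a_4

The identity is a_1. In row a_3, the entry a_1 sits in column a_3, so a_3^(-1) = a_3.
a_3 ⊙ a_5 = a_2
a_2 ⊙ a_3 = a_4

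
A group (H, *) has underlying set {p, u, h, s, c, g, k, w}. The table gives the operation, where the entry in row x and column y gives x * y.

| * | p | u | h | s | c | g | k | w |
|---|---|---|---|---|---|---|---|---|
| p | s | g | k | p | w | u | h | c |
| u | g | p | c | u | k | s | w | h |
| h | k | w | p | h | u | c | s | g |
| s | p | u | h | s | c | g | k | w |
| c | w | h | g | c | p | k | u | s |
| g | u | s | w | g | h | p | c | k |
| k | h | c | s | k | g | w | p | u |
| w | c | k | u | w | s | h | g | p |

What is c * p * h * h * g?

c * p = w
w * h = u
u * h = c
c * g = k

k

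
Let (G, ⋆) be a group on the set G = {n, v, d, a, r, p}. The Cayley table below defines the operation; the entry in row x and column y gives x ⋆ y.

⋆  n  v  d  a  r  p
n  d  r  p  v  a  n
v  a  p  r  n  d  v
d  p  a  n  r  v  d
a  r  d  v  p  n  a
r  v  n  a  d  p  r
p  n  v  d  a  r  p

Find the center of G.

{p}

An element z is central iff its row equals its column in the table.
For n: n ⋆ a = v ≠ r = a ⋆ n, so n ∉ Z.
Checking each element this way leaves Z(G) = {p}.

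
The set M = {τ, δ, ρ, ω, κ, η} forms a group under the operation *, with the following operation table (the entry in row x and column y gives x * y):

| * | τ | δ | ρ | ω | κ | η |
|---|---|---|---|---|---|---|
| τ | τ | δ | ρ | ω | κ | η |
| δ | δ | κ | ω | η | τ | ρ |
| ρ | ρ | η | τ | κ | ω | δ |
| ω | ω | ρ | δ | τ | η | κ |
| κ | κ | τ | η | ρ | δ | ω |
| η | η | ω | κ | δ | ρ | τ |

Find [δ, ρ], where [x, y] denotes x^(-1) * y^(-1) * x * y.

δ

Identity is τ; from the table δ^(-1) = κ and ρ^(-1) = ρ.
κ * ρ = η
η * δ = ω
ω * ρ = δ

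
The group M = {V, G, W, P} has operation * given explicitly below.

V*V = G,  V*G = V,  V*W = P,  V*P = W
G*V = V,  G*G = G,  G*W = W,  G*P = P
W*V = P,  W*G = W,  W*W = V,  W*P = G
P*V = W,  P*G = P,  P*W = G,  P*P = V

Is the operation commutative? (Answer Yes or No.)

Yes

Check whether the table is symmetric across its main diagonal.
Every entry (row x, col y) equals the entry (row y, col x), so M is abelian.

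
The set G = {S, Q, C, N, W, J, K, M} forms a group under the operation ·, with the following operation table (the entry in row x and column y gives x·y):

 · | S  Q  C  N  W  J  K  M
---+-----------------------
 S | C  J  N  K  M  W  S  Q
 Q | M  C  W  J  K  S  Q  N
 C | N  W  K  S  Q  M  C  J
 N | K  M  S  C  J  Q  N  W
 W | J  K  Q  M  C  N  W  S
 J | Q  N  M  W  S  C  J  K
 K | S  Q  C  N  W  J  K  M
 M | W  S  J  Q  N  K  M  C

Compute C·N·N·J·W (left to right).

C·N = S
S·N = K
K·J = J
J·W = S
(Structurally, G here is isomorphic to the quaternion group Q_8.)

S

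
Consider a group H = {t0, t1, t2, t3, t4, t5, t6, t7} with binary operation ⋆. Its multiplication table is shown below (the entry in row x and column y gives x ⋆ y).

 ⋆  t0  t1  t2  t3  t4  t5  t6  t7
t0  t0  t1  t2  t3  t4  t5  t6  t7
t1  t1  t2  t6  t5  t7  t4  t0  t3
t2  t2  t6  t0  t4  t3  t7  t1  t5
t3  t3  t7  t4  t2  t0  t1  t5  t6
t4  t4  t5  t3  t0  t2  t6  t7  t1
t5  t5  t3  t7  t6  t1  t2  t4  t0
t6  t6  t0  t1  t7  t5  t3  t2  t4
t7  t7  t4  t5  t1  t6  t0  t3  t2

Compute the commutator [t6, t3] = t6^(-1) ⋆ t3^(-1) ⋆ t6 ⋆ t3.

t2

Identity is t0; from the table t6^(-1) = t1 and t3^(-1) = t4.
t1 ⋆ t4 = t7
t7 ⋆ t6 = t3
t3 ⋆ t3 = t2
(Structurally, H here is isomorphic to the quaternion group Q_8.)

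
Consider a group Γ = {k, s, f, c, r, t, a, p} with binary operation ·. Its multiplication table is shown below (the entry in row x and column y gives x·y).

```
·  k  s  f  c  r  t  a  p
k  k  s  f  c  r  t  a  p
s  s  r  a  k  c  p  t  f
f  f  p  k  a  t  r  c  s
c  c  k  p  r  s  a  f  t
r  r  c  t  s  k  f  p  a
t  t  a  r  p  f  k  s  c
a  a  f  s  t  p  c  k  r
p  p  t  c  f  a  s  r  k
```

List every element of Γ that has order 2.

{a, f, p, r, t}

Identity is k. Compute the order of each non-identity element by repeated multiplication:
  s: s → r → c → k  (order 4)
  f: f → k  (order 2)
  c: c → r → s → k  (order 4)
  r: r → k  (order 2)
  t: t → k  (order 2)
  a: a → k  (order 2)
  p: p → k  (order 2)
Elements of order 2: {a, f, p, r, t}.
(Structurally, Γ here is isomorphic to the dihedral group D_4.)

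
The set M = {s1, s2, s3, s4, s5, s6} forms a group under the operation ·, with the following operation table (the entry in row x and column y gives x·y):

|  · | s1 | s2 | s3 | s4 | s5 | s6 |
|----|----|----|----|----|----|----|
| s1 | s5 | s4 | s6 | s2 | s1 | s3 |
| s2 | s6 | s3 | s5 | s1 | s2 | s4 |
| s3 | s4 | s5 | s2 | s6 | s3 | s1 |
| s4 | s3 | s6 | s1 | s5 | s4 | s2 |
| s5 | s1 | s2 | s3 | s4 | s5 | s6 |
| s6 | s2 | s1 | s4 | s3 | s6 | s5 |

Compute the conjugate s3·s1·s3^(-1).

The identity is s5. In row s3, the entry s5 sits in column s2, so s3^(-1) = s2.
s3·s1 = s4
s4·s2 = s6

s6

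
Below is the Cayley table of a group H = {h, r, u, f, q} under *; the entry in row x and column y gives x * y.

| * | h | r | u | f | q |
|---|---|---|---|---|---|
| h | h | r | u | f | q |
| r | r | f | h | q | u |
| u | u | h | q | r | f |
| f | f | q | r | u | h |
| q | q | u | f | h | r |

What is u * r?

Read row u, column r: u * r = h.
(Structurally, H here is isomorphic to the cyclic group Z_5.)

h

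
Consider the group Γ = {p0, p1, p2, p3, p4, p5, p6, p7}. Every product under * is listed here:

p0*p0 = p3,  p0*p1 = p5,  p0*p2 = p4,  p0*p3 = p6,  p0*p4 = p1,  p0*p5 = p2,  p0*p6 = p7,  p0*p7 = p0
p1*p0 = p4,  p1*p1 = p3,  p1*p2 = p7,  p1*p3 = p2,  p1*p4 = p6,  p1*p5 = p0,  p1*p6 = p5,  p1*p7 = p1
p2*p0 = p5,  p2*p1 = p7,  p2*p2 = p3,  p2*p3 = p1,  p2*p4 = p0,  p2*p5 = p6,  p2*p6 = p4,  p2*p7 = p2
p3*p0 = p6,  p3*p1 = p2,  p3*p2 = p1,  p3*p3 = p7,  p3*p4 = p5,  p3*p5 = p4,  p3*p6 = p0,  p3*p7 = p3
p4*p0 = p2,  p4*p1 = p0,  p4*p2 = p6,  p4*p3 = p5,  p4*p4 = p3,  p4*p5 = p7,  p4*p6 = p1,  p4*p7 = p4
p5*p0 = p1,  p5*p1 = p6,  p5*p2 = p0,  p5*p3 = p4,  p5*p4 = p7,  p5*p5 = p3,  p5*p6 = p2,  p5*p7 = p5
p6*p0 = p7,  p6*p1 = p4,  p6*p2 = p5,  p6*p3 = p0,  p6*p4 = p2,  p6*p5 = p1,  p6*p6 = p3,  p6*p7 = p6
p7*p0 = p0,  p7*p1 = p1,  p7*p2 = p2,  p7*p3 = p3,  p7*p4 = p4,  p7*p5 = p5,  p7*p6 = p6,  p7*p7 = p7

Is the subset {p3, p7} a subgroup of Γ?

{p3, p7} contains the identity p7.
Checking products: every product of two elements of {p3, p7} (read from the table) lies in {p3, p7}, so the set is closed.
In a finite group, a nonempty closed subset is a subgroup. So {p3, p7} ≤ Γ.
(Structurally, Γ here is isomorphic to the quaternion group Q_8.)

Yes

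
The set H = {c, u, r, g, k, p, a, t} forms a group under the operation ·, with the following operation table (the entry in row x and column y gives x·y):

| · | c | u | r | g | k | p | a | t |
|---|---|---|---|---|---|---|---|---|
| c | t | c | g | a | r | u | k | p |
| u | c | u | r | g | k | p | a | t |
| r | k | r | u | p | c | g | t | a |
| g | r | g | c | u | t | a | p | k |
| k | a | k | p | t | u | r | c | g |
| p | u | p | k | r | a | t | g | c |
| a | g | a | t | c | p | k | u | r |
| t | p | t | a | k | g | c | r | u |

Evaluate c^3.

p

c^1 = c
c^2 = c·c = t
c^3 = t·c = p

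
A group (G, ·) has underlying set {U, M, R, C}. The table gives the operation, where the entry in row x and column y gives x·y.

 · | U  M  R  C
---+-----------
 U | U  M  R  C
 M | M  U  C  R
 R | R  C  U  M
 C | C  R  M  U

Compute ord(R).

2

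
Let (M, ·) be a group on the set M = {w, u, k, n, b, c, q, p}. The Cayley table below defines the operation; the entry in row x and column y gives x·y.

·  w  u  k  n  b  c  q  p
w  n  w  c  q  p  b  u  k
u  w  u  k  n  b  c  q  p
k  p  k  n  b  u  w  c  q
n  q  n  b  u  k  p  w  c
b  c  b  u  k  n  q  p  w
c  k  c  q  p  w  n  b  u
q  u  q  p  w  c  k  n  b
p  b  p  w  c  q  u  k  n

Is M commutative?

No

k·w = p but w·k = c.
Since k and w do not commute, M is not abelian.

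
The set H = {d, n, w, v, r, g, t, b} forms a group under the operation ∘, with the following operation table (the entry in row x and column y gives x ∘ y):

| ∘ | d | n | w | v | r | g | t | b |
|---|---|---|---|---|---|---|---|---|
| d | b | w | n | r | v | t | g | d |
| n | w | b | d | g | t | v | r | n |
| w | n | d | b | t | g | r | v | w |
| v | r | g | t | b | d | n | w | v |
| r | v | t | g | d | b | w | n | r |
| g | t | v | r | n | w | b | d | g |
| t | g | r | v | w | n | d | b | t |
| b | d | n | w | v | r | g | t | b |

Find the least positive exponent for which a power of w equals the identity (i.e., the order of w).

2

The identity element is b (its row matches the header).
w^1 = w
w^2 = w ∘ w = b
The first power of w equal to the identity is w^2, so ord(w) = 2.
(Structurally, H here is isomorphic to the elementary abelian group (Z_2)^3.)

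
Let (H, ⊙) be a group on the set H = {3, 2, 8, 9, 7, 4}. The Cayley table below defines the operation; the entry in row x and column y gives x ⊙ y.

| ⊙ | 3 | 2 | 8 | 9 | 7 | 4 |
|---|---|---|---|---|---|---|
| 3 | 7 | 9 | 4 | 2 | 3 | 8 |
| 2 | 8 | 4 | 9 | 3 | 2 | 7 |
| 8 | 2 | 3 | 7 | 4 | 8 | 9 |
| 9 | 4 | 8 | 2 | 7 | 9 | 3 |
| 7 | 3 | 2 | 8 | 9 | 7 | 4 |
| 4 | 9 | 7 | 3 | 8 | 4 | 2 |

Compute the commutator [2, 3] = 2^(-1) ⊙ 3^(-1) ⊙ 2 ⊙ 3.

2

Identity is 7; from the table 2^(-1) = 4 and 3^(-1) = 3.
4 ⊙ 3 = 9
9 ⊙ 2 = 8
8 ⊙ 3 = 2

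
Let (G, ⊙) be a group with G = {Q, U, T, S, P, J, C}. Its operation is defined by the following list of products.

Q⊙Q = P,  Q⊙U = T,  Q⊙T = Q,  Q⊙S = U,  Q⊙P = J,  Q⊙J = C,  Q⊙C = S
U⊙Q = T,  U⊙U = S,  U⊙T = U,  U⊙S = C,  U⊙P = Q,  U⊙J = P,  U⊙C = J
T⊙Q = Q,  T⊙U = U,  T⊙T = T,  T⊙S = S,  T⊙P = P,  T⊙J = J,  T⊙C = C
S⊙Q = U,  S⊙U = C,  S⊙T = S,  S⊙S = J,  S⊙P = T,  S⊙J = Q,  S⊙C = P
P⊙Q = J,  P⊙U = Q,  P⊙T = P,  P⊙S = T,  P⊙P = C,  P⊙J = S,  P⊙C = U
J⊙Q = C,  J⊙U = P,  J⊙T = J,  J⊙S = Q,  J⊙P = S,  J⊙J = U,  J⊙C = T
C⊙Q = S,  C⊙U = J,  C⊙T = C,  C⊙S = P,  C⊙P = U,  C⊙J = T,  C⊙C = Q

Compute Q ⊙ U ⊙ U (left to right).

U

Q ⊙ U = T
T ⊙ U = U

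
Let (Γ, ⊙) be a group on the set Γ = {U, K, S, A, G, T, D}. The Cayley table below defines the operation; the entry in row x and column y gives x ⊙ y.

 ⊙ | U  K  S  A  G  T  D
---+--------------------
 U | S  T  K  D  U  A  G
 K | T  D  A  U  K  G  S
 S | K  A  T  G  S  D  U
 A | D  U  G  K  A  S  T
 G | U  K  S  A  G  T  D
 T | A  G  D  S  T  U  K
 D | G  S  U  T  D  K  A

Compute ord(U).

7

The identity element is G (its row matches the header).
U^1 = U
U^2 = U ⊙ U = S
U^3 = S ⊙ U = K
U^4 = K ⊙ U = T
U^5 = T ⊙ U = A
U^6 = A ⊙ U = D
U^7 = D ⊙ U = G
The first power of U equal to the identity is U^7, so ord(U) = 7.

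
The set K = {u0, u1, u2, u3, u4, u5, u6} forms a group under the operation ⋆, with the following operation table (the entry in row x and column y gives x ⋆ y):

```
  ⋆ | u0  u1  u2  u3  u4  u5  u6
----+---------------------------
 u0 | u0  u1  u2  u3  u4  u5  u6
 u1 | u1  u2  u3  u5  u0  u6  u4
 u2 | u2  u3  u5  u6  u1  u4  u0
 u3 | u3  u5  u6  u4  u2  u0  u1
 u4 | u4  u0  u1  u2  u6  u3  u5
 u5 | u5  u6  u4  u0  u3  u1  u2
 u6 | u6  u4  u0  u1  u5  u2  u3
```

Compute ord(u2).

7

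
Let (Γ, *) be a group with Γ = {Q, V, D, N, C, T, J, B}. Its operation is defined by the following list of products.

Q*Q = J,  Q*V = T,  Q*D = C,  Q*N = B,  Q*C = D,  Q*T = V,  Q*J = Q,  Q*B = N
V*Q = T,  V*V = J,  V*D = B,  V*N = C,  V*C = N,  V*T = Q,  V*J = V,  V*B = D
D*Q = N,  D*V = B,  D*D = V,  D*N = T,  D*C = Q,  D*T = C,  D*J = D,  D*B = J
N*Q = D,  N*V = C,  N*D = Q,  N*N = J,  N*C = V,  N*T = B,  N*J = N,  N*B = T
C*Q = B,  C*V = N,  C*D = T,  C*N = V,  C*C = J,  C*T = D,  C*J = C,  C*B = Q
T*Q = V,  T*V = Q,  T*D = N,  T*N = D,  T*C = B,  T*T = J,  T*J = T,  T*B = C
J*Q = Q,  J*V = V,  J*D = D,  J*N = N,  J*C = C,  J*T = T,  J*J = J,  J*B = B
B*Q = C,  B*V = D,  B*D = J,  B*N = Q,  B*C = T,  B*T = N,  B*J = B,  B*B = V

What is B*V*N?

T

B*V = D
D*N = T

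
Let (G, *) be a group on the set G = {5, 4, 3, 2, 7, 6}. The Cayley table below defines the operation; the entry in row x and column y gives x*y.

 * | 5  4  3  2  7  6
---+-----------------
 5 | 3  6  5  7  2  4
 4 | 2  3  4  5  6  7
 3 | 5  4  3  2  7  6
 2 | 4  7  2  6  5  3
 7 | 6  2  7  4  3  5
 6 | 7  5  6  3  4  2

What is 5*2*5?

5*2 = 7
7*5 = 6

6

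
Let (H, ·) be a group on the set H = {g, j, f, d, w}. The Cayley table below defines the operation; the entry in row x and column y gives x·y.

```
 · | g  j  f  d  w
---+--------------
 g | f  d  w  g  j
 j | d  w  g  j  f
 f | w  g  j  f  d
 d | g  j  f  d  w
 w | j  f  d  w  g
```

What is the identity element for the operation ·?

The identity e satisfies e·x = x for all x, so its row in the table reproduces the column headers.
Row d reads: g, j, f, d, w — exactly the header order. So d is the identity.

d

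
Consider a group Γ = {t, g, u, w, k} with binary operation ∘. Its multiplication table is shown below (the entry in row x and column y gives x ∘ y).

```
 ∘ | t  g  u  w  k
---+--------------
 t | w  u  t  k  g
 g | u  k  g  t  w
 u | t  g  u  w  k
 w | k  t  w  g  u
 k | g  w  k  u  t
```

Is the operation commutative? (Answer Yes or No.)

Yes

Check whether the table is symmetric across its main diagonal.
Every entry (row x, col y) equals the entry (row y, col x), so Γ is abelian.
(In fact Γ ≅ the cyclic group Z_5.)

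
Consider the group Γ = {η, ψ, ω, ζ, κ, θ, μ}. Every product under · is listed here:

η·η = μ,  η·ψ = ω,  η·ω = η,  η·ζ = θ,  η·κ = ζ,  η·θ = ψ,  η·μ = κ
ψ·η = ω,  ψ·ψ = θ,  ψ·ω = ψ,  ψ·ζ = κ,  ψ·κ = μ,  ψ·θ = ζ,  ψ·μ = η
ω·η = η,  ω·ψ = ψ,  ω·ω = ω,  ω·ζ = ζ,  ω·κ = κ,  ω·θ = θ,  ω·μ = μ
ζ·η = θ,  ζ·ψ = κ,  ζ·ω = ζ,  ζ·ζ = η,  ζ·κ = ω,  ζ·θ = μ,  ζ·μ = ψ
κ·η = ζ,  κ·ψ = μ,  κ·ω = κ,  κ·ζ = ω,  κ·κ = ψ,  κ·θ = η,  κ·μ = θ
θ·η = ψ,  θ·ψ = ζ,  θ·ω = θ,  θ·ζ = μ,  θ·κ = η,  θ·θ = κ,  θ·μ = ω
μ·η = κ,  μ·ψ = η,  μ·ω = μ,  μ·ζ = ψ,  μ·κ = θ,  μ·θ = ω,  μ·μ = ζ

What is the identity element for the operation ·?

The identity e satisfies e·x = x for all x, so its row in the table reproduces the column headers.
Row ω reads: η, ψ, ω, ζ, κ, θ, μ — exactly the header order. So ω is the identity.
(Structurally, Γ here is isomorphic to the cyclic group Z_7.)

ω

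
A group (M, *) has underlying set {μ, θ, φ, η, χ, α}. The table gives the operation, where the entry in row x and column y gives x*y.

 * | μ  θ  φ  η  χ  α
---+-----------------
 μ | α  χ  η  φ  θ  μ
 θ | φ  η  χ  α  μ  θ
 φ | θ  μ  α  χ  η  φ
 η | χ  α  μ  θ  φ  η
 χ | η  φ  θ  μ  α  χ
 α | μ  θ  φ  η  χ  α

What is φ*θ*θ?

χ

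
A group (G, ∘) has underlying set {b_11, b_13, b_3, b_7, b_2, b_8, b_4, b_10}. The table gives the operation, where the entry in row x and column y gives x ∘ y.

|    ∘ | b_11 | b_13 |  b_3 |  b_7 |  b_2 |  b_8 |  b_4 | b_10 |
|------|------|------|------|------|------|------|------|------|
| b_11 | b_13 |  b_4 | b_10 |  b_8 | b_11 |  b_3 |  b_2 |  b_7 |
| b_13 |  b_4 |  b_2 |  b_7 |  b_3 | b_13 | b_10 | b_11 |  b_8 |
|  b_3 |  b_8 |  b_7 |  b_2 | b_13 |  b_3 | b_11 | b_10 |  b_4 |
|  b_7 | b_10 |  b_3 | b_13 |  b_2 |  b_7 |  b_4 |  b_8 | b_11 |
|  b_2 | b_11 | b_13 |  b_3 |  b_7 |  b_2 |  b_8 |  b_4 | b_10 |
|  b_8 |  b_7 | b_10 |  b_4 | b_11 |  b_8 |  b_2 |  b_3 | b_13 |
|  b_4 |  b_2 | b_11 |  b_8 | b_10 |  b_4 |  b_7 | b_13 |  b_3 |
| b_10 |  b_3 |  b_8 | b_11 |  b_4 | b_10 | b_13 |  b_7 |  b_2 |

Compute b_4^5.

b_4

b_4^1 = b_4
b_4^2 = b_4 ∘ b_4 = b_13
b_4^3 = b_13 ∘ b_4 = b_11
b_4^4 = b_11 ∘ b_4 = b_2
b_4^5 = b_2 ∘ b_4 = b_4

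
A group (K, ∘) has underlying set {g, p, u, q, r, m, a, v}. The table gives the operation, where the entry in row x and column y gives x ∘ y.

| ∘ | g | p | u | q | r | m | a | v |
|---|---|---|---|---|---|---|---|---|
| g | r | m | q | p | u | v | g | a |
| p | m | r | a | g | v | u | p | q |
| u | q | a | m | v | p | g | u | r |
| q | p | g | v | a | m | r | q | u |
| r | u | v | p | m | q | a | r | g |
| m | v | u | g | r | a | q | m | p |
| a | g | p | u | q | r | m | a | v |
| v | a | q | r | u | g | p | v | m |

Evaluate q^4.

q^1 = q
q^2 = q ∘ q = a
q^3 = a ∘ q = q
q^4 = q ∘ q = a

a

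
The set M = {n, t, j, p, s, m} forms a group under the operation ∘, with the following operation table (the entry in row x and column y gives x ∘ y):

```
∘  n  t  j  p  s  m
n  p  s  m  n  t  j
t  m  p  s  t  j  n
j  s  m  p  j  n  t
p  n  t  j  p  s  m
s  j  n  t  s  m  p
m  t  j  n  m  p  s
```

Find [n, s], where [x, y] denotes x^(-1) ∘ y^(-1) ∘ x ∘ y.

m

Identity is p; from the table n^(-1) = n and s^(-1) = m.
n ∘ m = j
j ∘ n = s
s ∘ s = m
(Structurally, M here is isomorphic to the symmetric group S_3.)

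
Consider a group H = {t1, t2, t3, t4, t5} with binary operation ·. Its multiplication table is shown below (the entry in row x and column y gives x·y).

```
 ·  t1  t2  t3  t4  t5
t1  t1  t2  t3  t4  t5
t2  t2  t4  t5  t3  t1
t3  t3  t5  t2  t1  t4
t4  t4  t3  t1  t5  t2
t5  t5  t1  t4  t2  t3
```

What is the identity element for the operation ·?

The identity e satisfies e·x = x for all x, so its row in the table reproduces the column headers.
Row t1 reads: t1, t2, t3, t4, t5 — exactly the header order. So t1 is the identity.

t1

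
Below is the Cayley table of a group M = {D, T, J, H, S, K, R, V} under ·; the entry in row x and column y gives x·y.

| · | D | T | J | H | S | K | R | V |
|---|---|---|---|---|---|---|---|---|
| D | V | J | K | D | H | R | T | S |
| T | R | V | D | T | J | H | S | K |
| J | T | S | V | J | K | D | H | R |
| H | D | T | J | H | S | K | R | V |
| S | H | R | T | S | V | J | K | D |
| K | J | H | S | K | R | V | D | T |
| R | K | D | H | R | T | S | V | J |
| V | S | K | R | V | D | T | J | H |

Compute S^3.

D

S^1 = S
S^2 = S·S = V
S^3 = V·S = D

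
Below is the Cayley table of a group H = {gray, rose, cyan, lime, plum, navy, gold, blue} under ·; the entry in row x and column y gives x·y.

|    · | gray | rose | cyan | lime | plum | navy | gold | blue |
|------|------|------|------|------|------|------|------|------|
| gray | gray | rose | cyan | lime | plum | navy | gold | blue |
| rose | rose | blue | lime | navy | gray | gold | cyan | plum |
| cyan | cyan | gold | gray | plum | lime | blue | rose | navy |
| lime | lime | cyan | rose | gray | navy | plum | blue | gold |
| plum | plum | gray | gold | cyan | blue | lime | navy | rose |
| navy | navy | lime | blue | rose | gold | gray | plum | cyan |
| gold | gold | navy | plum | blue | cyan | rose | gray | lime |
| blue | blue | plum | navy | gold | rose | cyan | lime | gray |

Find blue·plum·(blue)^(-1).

plum

The identity is gray. In row blue, the entry gray sits in column blue, so blue^(-1) = blue.
blue·plum = rose
rose·blue = plum
(Structurally, H here is isomorphic to the dihedral group D_4.)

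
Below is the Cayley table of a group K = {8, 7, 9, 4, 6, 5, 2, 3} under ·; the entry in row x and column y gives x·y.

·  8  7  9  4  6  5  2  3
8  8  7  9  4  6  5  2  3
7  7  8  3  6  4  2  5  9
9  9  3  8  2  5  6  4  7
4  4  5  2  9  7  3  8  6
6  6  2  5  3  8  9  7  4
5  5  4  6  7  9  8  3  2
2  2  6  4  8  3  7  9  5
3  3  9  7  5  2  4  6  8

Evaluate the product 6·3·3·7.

6·3 = 4
4·3 = 6
6·7 = 2
(Structurally, K here is isomorphic to the dihedral group D_4.)

2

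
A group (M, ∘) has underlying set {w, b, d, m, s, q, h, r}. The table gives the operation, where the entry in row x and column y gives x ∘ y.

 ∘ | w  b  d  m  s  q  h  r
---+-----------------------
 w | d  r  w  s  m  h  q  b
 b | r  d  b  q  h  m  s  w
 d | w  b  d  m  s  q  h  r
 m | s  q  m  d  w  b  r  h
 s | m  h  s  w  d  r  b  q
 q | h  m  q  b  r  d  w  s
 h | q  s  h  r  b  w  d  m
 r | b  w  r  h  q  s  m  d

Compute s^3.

s^1 = s
s^2 = s ∘ s = d
s^3 = d ∘ s = s

s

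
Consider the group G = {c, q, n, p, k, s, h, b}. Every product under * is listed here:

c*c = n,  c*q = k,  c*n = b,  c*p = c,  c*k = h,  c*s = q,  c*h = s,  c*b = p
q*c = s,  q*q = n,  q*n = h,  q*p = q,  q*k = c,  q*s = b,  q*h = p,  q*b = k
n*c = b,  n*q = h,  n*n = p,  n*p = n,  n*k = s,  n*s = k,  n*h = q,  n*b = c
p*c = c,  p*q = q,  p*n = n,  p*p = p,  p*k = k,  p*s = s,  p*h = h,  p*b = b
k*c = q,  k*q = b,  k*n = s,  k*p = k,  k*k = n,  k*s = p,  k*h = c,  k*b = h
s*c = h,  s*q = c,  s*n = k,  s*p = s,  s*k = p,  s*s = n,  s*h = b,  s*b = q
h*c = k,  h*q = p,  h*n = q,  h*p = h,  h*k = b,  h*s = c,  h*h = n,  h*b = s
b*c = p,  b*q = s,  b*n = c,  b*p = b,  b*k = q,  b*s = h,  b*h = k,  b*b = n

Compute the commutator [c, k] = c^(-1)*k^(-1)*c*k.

n

Identity is p; from the table c^(-1) = b and k^(-1) = s.
b*s = h
h*c = k
k*k = n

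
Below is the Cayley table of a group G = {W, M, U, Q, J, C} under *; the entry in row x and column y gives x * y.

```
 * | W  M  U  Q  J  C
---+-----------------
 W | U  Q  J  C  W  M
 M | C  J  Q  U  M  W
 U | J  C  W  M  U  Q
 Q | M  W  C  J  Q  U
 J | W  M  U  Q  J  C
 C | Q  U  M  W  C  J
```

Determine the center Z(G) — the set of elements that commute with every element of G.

An element z is central iff its row equals its column in the table.
For C: C * U = M ≠ Q = U * C, so C ∉ Z.
Checking each element this way leaves Z(G) = {J}.
(Structurally, G here is isomorphic to the symmetric group S_3.)

{J}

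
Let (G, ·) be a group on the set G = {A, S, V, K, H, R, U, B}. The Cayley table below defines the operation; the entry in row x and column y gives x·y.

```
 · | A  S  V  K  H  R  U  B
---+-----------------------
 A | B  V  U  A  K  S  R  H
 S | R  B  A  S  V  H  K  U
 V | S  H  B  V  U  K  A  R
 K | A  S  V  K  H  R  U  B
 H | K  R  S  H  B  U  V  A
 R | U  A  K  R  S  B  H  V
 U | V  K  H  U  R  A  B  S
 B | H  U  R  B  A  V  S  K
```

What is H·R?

U

Read row H, column R: H·R = U.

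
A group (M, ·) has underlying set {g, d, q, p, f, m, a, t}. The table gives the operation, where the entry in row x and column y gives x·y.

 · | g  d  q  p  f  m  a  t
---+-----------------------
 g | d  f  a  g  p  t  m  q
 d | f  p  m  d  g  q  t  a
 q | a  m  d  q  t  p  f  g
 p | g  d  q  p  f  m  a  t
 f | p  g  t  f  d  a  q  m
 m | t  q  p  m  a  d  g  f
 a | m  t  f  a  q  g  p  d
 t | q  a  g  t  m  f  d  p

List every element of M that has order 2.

Identity is p. Compute the order of each non-identity element by repeated multiplication:
  g: g → d → f → p  (order 4)
  d: d → p  (order 2)
  q: q → d → m → p  (order 4)
  f: f → d → g → p  (order 4)
  m: m → d → q → p  (order 4)
  a: a → p  (order 2)
  t: t → p  (order 2)
Elements of order 2: {a, d, t}.

{a, d, t}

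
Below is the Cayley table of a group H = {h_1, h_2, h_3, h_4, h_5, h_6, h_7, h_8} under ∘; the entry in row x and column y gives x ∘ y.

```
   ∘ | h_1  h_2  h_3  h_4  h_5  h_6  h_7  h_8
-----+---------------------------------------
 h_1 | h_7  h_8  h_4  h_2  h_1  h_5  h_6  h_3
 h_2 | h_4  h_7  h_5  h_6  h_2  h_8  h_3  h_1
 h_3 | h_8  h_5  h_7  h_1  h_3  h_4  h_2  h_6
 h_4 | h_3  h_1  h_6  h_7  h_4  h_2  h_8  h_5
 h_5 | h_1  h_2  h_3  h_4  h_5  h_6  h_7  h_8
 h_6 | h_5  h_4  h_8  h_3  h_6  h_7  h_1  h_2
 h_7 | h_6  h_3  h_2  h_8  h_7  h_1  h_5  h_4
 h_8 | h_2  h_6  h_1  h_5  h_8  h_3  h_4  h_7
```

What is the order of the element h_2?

The identity element is h_5 (its row matches the header).
h_2^1 = h_2
h_2^2 = h_2 ∘ h_2 = h_7
h_2^3 = h_7 ∘ h_2 = h_3
h_2^4 = h_3 ∘ h_2 = h_5
The first power of h_2 equal to the identity is h_2^4, so ord(h_2) = 4.

4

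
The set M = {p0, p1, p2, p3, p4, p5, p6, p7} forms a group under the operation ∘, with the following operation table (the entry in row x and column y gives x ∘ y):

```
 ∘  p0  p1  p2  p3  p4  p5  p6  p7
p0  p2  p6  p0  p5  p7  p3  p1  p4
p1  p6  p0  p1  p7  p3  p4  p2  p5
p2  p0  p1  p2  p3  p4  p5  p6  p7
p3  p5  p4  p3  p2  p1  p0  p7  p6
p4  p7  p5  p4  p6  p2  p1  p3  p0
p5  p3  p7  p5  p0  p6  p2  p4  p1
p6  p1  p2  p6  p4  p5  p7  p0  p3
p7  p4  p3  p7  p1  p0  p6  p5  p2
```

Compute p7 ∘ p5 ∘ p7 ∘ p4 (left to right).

p1

p7 ∘ p5 = p6
p6 ∘ p7 = p3
p3 ∘ p4 = p1
(Structurally, M here is isomorphic to the dihedral group D_4.)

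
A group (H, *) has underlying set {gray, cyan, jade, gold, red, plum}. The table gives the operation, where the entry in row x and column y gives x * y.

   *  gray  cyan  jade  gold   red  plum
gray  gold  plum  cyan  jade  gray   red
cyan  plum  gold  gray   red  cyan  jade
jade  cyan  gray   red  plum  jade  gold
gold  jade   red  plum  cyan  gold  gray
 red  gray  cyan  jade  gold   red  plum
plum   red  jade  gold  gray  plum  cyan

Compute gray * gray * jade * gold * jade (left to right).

cyan

gray * gray = gold
gold * jade = plum
plum * gold = gray
gray * jade = cyan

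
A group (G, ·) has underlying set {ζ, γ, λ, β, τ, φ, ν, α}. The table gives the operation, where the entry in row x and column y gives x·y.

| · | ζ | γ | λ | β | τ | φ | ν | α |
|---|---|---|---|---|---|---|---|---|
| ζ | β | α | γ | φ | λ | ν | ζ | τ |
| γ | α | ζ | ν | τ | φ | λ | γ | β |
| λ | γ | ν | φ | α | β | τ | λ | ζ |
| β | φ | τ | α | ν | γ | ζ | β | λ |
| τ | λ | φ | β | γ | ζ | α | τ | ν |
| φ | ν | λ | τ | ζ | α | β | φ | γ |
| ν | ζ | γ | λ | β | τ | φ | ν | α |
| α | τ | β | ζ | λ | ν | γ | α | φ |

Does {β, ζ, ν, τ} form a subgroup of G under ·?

τ·ζ = λ, which is not in {β, ζ, ν, τ}.
The subset is not closed under ·, so it is not a subgroup.
(Structurally, G here is isomorphic to the cyclic group Z_8.)

No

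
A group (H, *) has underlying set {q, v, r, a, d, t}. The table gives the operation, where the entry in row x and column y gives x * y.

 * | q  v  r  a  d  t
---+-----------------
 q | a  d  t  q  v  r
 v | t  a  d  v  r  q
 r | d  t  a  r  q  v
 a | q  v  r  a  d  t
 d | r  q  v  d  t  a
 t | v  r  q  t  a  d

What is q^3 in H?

q^1 = q
q^2 = q * q = a
q^3 = a * q = q

q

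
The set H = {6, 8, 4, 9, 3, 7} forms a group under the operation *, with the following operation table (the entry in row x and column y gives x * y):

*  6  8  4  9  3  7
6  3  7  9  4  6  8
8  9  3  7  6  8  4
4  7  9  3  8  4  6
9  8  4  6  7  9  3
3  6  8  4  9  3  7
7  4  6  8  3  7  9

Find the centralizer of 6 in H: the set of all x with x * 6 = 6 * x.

Compare row 6 with column 6 entry by entry.
8 * 6 = 9 but 6 * 8 = 7, so 8 does not.
Collecting the elements that commute with 6: C(6) = {3, 6}.

{3, 6}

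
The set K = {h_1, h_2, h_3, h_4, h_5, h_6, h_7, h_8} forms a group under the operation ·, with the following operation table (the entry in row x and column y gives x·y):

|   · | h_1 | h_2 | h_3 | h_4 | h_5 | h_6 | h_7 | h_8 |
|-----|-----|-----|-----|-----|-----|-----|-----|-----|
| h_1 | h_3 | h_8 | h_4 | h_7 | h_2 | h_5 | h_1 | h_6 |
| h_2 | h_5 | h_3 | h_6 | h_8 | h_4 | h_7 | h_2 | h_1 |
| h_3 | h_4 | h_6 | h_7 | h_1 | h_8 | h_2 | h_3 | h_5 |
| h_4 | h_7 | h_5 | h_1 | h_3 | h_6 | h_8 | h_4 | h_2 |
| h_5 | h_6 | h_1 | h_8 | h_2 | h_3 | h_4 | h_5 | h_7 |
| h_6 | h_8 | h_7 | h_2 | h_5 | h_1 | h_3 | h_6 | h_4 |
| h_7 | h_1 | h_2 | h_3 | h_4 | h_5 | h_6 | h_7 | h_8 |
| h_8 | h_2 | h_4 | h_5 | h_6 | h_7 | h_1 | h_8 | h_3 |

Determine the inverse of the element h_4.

h_1

First locate the identity: row h_7 matches the header, so h_7 is the identity.
Scan row h_4 for h_7: h_4·h_1 = h_7. Hence h_4^(-1) = h_1.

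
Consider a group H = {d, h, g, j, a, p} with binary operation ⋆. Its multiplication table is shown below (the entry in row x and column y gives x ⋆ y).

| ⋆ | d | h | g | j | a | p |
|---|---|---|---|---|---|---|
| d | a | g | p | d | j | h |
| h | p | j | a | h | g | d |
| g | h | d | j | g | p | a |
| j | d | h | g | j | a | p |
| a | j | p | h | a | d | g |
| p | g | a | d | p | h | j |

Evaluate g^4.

g^1 = g
g^2 = g ⋆ g = j
g^3 = j ⋆ g = g
g^4 = g ⋆ g = j

j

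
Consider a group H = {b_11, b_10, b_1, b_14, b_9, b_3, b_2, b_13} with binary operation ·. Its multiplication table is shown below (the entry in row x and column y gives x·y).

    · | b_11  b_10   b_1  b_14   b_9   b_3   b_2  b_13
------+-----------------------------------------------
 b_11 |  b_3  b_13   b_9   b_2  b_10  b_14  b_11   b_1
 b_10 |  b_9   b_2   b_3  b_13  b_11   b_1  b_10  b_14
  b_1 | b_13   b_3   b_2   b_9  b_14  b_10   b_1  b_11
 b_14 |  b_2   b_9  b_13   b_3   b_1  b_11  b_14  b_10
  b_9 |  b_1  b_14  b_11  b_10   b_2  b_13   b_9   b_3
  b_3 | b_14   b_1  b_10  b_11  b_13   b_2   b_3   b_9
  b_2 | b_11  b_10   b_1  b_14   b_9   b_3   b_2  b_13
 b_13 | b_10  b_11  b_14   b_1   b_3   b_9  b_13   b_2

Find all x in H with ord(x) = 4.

Identity is b_2. Compute the order of each non-identity element by repeated multiplication:
  b_11: b_11 → b_3 → b_14 → b_2  (order 4)
  b_10: b_10 → b_2  (order 2)
  b_1: b_1 → b_2  (order 2)
  b_14: b_14 → b_3 → b_11 → b_2  (order 4)
  b_9: b_9 → b_2  (order 2)
  b_3: b_3 → b_2  (order 2)
  b_13: b_13 → b_2  (order 2)
Elements of order 4: {b_11, b_14}.

{b_11, b_14}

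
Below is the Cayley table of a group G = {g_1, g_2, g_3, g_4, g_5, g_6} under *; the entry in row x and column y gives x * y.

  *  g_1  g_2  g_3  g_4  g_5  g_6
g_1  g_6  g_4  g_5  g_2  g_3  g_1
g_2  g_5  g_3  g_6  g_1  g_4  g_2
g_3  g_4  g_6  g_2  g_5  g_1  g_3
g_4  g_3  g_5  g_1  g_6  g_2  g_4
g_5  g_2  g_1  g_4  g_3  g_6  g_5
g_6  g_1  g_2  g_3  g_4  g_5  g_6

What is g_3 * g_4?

Read row g_3, column g_4: g_3 * g_4 = g_5.

g_5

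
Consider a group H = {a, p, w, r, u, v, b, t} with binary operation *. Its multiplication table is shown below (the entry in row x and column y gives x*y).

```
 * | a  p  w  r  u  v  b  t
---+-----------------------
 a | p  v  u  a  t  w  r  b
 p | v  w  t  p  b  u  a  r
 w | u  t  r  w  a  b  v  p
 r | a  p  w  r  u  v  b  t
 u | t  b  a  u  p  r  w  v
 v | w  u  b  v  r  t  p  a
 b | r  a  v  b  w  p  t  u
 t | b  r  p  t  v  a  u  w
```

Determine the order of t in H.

4

The identity element is r (its row matches the header).
t^1 = t
t^2 = t*t = w
t^3 = w*t = p
t^4 = p*t = r
The first power of t equal to the identity is t^4, so ord(t) = 4.
(Structurally, H here is isomorphic to the cyclic group Z_8.)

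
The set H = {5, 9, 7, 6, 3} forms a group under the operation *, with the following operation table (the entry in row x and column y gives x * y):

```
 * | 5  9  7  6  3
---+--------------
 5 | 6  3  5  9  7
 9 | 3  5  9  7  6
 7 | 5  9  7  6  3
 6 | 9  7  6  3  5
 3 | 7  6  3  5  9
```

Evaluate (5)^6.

5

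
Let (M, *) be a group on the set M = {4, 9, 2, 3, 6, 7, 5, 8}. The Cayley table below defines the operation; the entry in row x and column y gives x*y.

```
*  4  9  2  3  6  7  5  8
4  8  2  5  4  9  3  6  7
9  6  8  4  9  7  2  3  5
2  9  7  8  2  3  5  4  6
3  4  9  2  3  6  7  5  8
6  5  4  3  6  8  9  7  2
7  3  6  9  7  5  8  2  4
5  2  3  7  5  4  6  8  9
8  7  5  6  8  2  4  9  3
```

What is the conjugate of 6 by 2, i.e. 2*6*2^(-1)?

6

The identity is 3. In row 2, the entry 3 sits in column 6, so 2^(-1) = 6.
2*6 = 3
3*6 = 6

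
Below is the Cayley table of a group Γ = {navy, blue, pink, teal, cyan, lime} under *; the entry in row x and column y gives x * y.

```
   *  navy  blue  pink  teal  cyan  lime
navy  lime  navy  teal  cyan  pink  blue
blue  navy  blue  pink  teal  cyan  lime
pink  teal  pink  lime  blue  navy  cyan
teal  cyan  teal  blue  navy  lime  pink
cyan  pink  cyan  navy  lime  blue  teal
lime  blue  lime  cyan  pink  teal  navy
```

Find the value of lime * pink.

cyan

Read row lime, column pink: lime * pink = cyan.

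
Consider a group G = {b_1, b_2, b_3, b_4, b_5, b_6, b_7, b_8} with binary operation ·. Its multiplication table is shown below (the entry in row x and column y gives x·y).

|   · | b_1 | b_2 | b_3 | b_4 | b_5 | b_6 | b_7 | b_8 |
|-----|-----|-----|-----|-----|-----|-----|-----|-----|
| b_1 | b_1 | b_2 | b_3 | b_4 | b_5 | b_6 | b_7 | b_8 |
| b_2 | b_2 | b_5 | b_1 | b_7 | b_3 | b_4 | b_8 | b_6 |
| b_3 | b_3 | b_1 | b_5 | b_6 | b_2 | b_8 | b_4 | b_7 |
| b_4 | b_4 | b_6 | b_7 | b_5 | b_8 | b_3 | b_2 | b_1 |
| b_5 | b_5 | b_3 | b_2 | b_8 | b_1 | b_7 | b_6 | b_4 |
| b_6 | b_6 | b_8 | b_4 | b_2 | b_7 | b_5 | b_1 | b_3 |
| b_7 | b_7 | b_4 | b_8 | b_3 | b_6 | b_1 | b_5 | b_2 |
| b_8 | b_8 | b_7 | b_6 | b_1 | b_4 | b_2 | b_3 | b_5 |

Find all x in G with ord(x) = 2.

{b_5}

Identity is b_1. Compute the order of each non-identity element by repeated multiplication:
  b_2: b_2 → b_5 → b_3 → b_1  (order 4)
  b_3: b_3 → b_5 → b_2 → b_1  (order 4)
  b_4: b_4 → b_5 → b_8 → b_1  (order 4)
  b_5: b_5 → b_1  (order 2)
  b_6: b_6 → b_5 → b_7 → b_1  (order 4)
  b_7: b_7 → b_5 → b_6 → b_1  (order 4)
  b_8: b_8 → b_5 → b_4 → b_1  (order 4)
Elements of order 2: {b_5}.
(Structurally, G here is isomorphic to the quaternion group Q_8.)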